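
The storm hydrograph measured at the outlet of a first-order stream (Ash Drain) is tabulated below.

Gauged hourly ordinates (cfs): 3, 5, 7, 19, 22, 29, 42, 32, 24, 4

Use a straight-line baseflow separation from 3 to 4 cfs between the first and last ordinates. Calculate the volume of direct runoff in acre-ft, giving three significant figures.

Direct-runoff ordinates (Q − Q_b): 0.00, 1.89, 3.78, 15.67, 18.56, 25.44, 38.33, 28.22, 20.11, 0.00 cfs.
ΣQ_DR = 152.0 cfs.
With Δt = 1 h = 3600 s, V = ΣQ_DR · Δt = 152.0 × 3600 = 5.47 × 10^5 ft³ = 12.6 acre-ft.

V ≈ 12.6 acre-ft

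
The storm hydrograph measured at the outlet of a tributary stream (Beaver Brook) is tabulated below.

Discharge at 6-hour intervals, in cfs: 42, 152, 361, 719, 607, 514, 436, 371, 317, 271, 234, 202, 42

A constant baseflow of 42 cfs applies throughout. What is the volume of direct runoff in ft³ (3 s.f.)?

Direct-runoff ordinates (Q − Q_b): 0.0, 110.0, 319.0, 677.0, 565.0, 472.0, 394.0, 329.0, 275.0, 229.0, 192.0, 160.0, 0.0 cfs.
ΣQ_DR = 3722 cfs.
With Δt = 6 h = 21600 s, V = ΣQ_DR · Δt = 3722 × 21600 = 8.04 × 10^7 ft³.

V ≈ 8.04 × 10^7 ft³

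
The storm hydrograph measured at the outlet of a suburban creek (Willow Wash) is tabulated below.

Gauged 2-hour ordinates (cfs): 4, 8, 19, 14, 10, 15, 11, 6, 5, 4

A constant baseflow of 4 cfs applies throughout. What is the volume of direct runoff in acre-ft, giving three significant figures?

Direct-runoff ordinates (Q − Q_b): 0.0, 4.0, 15.0, 10.0, 6.0, 11.0, 7.0, 2.0, 1.0, 0.0 cfs.
ΣQ_DR = 56.00 cfs.
With Δt = 2 h = 7200 s, V = ΣQ_DR · Δt = 56.00 × 7200 = 4.03 × 10^5 ft³ = 9.26 acre-ft.

V ≈ 9.26 acre-ft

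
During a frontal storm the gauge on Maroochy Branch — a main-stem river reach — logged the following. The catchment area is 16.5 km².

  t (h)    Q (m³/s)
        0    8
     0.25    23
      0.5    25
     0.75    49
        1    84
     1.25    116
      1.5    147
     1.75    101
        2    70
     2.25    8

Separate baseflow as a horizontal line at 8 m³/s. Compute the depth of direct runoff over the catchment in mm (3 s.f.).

d ≈ 30.1 mm

Direct runoff: 0.0, 15.0, 17.0, 41.0, 76.0, 108.0, 139.0, 93.0, 62.0, 0.0 m³/s; ΣQ_DR = 551.0 m³/s.
V = ΣQ_DR · Δt = 551.0 × 900 s = 4.959 × 10^5 m³.
Over A = 16.5 km², depth = V / A = 30.1 mm.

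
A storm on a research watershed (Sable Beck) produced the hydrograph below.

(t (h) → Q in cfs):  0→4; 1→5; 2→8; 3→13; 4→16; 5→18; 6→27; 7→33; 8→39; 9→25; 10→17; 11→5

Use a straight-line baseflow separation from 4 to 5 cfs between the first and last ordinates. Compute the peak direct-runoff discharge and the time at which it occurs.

Subtracting baseflow gives direct-runoff ordinates: 0.00, 0.91, 3.82, 8.73, 11.64, 13.55, 22.45, 28.36, 34.27, 20.18, 12.09, 0.00 cfs.
The maximum is 34.27 cfs, occurring at the reading for t = 8 h.

Q_p = 34.27 cfs at t = 8 h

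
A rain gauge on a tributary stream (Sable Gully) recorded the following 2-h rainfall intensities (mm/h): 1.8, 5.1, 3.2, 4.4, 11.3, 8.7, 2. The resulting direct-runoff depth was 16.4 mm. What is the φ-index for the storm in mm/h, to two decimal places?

φ ≈ 5.90 mm/h

Only the 2 blocks with intensity above φ contribute runoff: 11.3, 8.7 mm/h.
Σ(I−φ)·Δt = d  ⇒  (11.3+8.7 − 2φ)·2 = 16.4
φ = (20.00 − 16.4/2) / 2 = 5.90 mm/h.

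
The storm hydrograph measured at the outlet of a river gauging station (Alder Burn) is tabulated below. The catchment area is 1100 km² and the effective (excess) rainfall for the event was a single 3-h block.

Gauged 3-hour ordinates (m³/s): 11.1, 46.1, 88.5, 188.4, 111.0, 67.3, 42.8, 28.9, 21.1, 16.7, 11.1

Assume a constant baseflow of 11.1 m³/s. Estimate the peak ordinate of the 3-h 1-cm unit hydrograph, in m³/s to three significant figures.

Direct runoff: 0.0, 35.0, 77.4, 177.3, 99.9, 56.2, 31.7, 17.8, 10.0, 5.6, 0.0 m³/s; ΣQ_DR = 510.9 m³/s, peak = 177.3 m³/s.
Runoff depth d = ΣQ_DR·Δt / A = 510.9 × 10800 / (1100 km²) = 5.016 mm.
The 1-cm UH is the DRH scaled by (10 mm)/d, so U_p = 177.3 × 10/5.016 = 353 m³/s.

U_p ≈ 353 m³/s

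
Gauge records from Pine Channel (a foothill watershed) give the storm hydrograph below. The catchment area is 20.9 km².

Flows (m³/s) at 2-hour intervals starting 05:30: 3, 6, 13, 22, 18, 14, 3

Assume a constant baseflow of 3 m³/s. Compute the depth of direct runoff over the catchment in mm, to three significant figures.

d ≈ 20.0 mm

Direct runoff: 0.0, 3.0, 10.0, 19.0, 15.0, 11.0, 0.0 m³/s; ΣQ_DR = 58.00 m³/s.
V = ΣQ_DR · Δt = 58.00 × 7200 s = 4.176 × 10^5 m³.
Over A = 20.9 km², depth = V / A = 20.0 mm.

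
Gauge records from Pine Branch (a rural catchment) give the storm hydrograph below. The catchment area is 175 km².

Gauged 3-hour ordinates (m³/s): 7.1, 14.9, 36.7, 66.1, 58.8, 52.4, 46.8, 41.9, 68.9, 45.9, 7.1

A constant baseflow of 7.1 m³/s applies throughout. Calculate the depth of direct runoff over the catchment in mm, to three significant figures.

Direct runoff: 0.0, 7.8, 29.6, 59.0, 51.7, 45.3, 39.7, 34.8, 61.8, 38.8, 0.0 m³/s; ΣQ_DR = 368.5 m³/s.
V = ΣQ_DR · Δt = 368.5 × 10800 s = 3.980 × 10^6 m³.
Over A = 175 km², depth = V / A = 22.7 mm.

d ≈ 22.7 mm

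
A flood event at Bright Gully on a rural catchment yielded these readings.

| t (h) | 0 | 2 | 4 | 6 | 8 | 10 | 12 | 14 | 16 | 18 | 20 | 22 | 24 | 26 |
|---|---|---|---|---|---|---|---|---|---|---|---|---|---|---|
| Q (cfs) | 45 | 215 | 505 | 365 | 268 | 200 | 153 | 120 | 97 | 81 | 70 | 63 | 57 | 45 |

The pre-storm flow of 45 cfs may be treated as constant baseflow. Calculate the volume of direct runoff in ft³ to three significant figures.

Direct-runoff ordinates (Q − Q_b): 0.0, 170.0, 460.0, 320.0, 223.0, 155.0, 108.0, 75.0, 52.0, 36.0, 25.0, 18.0, 12.0, 0.0 cfs.
ΣQ_DR = 1654 cfs.
With Δt = 2 h = 7200 s, V = ΣQ_DR · Δt = 1654 × 7200 = 1.19 × 10^7 ft³.

V ≈ 1.19 × 10^7 ft³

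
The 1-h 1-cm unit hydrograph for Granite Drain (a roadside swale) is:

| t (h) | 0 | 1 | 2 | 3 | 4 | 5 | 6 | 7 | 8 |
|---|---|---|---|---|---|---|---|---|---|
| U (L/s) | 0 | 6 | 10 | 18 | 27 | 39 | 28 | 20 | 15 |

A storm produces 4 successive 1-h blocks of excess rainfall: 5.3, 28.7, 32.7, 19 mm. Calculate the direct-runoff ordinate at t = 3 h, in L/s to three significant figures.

By discrete convolution, Q_j = Σ (P_i / 10 mm) · U_{j−i}.
At t = 3 h (j=3): Q = (5.3/10)·18 + (28.7/10)·10 + (32.7/10)·6 + (19/10)·0 = 57.9 L/s.

Q ≈ 57.9 L/s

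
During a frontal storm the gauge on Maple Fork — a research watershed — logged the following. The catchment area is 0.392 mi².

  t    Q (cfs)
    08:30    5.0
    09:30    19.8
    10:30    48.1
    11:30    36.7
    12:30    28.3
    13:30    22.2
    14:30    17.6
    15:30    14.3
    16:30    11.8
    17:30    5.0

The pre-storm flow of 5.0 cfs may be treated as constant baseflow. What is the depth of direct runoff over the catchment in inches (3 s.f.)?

d ≈ 0.628 in

Direct runoff: 0.0, 14.8, 43.1, 31.7, 23.3, 17.2, 12.6, 9.3, 6.8, 0.0 cfs; ΣQ_DR = 158.8 cfs.
V = ΣQ_DR · Δt = 158.8 × 3600 s = 5.717 × 10^5 ft³.
Over A = 0.392 mi², depth = V / A = 0.628 in.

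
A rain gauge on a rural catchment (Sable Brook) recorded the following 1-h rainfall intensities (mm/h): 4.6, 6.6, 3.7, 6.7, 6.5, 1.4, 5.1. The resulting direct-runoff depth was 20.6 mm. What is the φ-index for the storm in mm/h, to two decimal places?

Only the 6 blocks with intensity above φ contribute runoff: 4.6, 6.6, 3.7, 6.7, 6.5, 5.1 mm/h.
Σ(I−φ)·Δt = d  ⇒  (4.6+6.6+3.7+6.7+6.5+5.1 − 6φ)·1 = 20.6
φ = (33.20 − 20.6/1) / 6 = 2.10 mm/h.

φ ≈ 2.10 mm/h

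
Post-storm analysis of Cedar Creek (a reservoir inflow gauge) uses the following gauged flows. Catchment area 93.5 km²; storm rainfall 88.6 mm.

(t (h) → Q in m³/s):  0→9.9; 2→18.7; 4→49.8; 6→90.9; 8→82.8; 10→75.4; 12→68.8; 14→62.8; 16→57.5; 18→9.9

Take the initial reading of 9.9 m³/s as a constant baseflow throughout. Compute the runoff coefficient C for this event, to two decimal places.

ΣQ_DR = 427.5 m³/s; V = ΣQ_DR·Δt = 3.078 × 10^6 m³.
Runoff depth d = V / A = 32.92 mm.
C = d / P = 32.92 / 88.6 = 0.37.

C ≈ 0.37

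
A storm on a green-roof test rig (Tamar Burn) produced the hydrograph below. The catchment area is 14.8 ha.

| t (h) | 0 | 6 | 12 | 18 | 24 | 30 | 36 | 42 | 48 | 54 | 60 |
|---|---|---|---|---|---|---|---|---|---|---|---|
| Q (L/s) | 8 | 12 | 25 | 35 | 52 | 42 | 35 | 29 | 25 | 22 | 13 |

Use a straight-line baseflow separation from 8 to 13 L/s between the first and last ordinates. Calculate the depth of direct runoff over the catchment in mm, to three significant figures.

Direct runoff: 0.00, 3.50, 16.00, 25.50, 42.00, 31.50, 24.00, 17.50, 13.00, 9.50, 0.00 L/s; ΣQ_DR = 182.5 L/s.
V = ΣQ_DR · Δt = 182.5 × 21600 s = 3.942 × 10^6 L.
Over A = 14.8 ha, depth = V / A = 26.6 mm.

d ≈ 26.6 mm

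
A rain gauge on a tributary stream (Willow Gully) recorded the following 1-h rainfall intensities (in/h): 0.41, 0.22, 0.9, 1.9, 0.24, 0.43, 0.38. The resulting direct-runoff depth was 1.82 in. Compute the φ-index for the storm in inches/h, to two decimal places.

Only the 2 blocks with intensity above φ contribute runoff: 0.9, 1.9 in/h.
Σ(I−φ)·Δt = d  ⇒  (0.9+1.9 − 2φ)·1 = 1.82
φ = (2.800 − 1.82/1) / 2 = 0.49 in/h.

φ ≈ 0.49 in/h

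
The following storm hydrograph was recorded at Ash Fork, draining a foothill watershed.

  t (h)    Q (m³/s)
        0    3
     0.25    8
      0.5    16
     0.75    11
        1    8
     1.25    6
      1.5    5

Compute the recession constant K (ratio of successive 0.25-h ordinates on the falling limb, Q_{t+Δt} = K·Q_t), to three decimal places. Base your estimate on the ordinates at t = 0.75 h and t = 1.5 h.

Using the recession-limb readings at t = 0.75 h and t = 1.5 h: Q falls from 11 to 5 m³/s over 3 intervals.
K = (Q₂/Q₁)^(1/3) = (5/11)^(1/3) = 0.769.

K ≈ 0.769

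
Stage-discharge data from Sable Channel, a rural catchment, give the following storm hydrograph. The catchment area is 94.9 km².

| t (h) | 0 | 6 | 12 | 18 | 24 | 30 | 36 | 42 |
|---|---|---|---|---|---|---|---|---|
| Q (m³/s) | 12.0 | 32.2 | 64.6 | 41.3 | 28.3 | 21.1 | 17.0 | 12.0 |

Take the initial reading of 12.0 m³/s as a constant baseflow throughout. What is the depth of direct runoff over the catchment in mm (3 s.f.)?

Direct runoff: 0.0, 20.2, 52.6, 29.3, 16.3, 9.1, 5.0, 0.0 m³/s; ΣQ_DR = 132.5 m³/s.
V = ΣQ_DR · Δt = 132.5 × 21600 s = 2.862 × 10^6 m³.
Over A = 94.9 km², depth = V / A = 30.2 mm.

d ≈ 30.2 mm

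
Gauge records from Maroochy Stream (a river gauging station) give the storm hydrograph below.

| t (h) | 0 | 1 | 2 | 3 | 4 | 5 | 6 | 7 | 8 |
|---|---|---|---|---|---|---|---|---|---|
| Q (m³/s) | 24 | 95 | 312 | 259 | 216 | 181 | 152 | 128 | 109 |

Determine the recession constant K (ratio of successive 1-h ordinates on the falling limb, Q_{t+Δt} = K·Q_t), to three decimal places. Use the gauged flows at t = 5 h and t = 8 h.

Using the recession-limb readings at t = 5 h and t = 8 h: Q falls from 181 to 109 m³/s over 3 intervals.
K = (Q₂/Q₁)^(1/3) = (109/181)^(1/3) = 0.844.

K ≈ 0.844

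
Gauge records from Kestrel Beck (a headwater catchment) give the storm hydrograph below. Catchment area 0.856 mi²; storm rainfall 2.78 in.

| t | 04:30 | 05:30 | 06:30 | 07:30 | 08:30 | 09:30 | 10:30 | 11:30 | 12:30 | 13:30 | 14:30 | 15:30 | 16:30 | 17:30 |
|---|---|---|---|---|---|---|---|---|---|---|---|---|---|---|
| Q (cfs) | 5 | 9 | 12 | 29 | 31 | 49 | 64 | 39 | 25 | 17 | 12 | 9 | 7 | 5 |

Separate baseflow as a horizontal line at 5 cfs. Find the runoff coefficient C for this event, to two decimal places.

ΣQ_DR = 243.0 cfs; V = ΣQ_DR·Δt = 8.748 × 10^5 ft³.
Runoff depth d = V / A = 0.4399 in.
C = d / P = 0.4399 / 2.78 = 0.16.

C ≈ 0.16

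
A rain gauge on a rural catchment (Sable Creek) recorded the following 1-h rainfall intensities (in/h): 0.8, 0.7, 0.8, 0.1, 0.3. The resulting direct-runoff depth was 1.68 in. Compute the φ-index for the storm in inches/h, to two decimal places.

Only the 4 blocks with intensity above φ contribute runoff: 0.8, 0.7, 0.8, 0.3 in/h.
Σ(I−φ)·Δt = d  ⇒  (0.8+0.7+0.8+0.3 − 4φ)·1 = 1.68
φ = (2.600 − 1.68/1) / 4 = 0.23 in/h.

φ ≈ 0.23 in/h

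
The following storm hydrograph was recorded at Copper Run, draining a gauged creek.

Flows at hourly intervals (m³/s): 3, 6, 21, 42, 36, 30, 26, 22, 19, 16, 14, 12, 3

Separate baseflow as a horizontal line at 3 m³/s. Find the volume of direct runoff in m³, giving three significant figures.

V ≈ 7.60 × 10^5 m³

Direct-runoff ordinates (Q − Q_b): 0.0, 3.0, 18.0, 39.0, 33.0, 27.0, 23.0, 19.0, 16.0, 13.0, 11.0, 9.0, 0.0 m³/s.
ΣQ_DR = 211.0 m³/s.
With Δt = 1 h = 3600 s, V = ΣQ_DR · Δt = 211.0 × 3600 = 7.60 × 10^5 m³.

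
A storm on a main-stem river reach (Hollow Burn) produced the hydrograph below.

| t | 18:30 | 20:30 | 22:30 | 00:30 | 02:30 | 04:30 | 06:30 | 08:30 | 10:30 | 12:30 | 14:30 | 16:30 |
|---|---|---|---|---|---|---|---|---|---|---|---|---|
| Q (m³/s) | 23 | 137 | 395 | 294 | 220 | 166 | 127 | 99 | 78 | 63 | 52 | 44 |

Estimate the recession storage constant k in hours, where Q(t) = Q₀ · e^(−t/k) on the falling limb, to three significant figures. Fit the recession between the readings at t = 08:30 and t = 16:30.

On the falling limb, Q drops from 99 to 44 m³/s between t = 08:30 and t = 16:30 (Δt = 8 h).
k = −Δt / ln(Q₂/Q₁) = −8 / ln(44/99) = 9.87 h.

k ≈ 9.87 h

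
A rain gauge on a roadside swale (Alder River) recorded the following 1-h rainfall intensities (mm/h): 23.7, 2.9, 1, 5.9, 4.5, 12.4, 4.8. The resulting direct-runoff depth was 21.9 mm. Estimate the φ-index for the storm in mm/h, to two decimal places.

Only the 2 blocks with intensity above φ contribute runoff: 23.7, 12.4 mm/h.
Σ(I−φ)·Δt = d  ⇒  (23.7+12.4 − 2φ)·1 = 21.9
φ = (36.10 − 21.9/1) / 2 = 7.10 mm/h.

φ ≈ 7.10 mm/h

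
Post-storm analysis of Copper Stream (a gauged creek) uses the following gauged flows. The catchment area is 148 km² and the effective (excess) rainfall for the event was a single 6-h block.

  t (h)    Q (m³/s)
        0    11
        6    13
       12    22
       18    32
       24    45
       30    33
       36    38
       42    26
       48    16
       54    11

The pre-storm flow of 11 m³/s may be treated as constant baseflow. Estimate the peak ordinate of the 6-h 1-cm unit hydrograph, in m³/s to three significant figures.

Direct runoff: 0.0, 2.0, 11.0, 21.0, 34.0, 22.0, 27.0, 15.0, 5.0, 0.0 m³/s; ΣQ_DR = 137.0 m³/s, peak = 34.0 m³/s.
Runoff depth d = ΣQ_DR·Δt / A = 137.0 × 21600 / (148 km²) = 19.99 mm.
The 1-cm UH is the DRH scaled by (10 mm)/d, so U_p = 34.0 × 10/19.99 = 17.0 m³/s.

U_p ≈ 17.0 m³/s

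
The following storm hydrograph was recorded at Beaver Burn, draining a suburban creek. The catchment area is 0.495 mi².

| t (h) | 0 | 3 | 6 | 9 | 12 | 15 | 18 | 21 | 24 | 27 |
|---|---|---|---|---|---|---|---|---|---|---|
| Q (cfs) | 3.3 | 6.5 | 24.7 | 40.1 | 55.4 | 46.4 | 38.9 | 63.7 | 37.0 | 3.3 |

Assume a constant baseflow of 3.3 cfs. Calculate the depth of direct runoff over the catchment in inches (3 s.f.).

d ≈ 2.69 in

Direct runoff: 0.0, 3.2, 21.4, 36.8, 52.1, 43.1, 35.6, 60.4, 33.7, 0.0 cfs; ΣQ_DR = 286.3 cfs.
V = ΣQ_DR · Δt = 286.3 × 10800 s = 3.092 × 10^6 ft³.
Over A = 0.495 mi², depth = V / A = 2.69 in.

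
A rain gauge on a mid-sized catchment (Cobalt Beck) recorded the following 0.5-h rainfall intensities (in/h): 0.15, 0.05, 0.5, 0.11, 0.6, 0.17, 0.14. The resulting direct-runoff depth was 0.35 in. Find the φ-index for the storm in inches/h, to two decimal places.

Only the 2 blocks with intensity above φ contribute runoff: 0.5, 0.6 in/h.
Σ(I−φ)·Δt = d  ⇒  (0.5+0.6 − 2φ)·0.5 = 0.35
φ = (1.100 − 0.35/0.5) / 2 = 0.20 in/h.

φ ≈ 0.20 in/h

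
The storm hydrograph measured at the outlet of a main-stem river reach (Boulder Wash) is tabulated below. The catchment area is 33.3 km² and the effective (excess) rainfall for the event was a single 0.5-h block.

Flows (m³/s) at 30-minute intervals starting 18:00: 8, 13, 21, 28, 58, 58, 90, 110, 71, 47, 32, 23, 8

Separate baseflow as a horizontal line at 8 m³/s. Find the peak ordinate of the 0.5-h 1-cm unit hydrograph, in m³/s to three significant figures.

Direct runoff: 0.0, 5.0, 13.0, 20.0, 50.0, 50.0, 82.0, 102.0, 63.0, 39.0, 24.0, 15.0, 0.0 m³/s; ΣQ_DR = 463.0 m³/s, peak = 102.0 m³/s.
Runoff depth d = ΣQ_DR·Δt / A = 463.0 × 1800 / (33.3 km²) = 25.03 mm.
The 1-cm UH is the DRH scaled by (10 mm)/d, so U_p = 102.0 × 10/25.03 = 40.8 m³/s.

U_p ≈ 40.8 m³/s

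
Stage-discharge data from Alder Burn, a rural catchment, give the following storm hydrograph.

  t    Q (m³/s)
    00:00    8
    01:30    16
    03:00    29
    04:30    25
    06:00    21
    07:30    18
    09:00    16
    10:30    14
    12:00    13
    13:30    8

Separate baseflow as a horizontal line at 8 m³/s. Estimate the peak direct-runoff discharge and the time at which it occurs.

Subtracting baseflow gives direct-runoff ordinates: 0.0, 8.0, 21.0, 17.0, 13.0, 10.0, 8.0, 6.0, 5.0, 0.0 m³/s.
The maximum is 21.0 m³/s, occurring at the reading for t = 03:00.

Q_p = 21.0 m³/s at t = 03:00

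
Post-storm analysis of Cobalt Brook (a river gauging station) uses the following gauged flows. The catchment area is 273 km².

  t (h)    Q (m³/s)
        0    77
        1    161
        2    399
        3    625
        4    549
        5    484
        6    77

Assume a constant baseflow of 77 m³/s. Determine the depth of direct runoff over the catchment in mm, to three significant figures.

d ≈ 24.2 mm

Direct runoff: 0.0, 84.0, 322.0, 548.0, 472.0, 407.0, 0.0 m³/s; ΣQ_DR = 1833 m³/s.
V = ΣQ_DR · Δt = 1833 × 3600 s = 6.599 × 10^6 m³.
Over A = 273 km², depth = V / A = 24.2 mm.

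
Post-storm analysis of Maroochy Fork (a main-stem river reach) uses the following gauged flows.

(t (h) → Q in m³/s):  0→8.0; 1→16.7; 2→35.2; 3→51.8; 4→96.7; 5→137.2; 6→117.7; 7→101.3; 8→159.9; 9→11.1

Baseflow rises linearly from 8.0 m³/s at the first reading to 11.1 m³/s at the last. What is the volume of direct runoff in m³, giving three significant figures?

Direct-runoff ordinates (Q − Q_b): 0.00, 8.36, 26.51, 42.77, 87.32, 127.48, 107.63, 90.89, 149.14, 0.00 m³/s.
ΣQ_DR = 640.1 m³/s.
With Δt = 1 h = 3600 s, V = ΣQ_DR · Δt = 640.1 × 3600 = 2.30 × 10^6 m³.

V ≈ 2.30 × 10^6 m³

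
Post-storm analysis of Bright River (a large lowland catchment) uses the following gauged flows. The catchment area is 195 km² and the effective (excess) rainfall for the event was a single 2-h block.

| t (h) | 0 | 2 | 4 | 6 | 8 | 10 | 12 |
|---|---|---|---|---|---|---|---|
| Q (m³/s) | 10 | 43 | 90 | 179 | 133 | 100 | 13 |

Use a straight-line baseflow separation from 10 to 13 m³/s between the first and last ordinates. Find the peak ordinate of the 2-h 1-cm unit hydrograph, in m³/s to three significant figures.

U_p ≈ 93.1 m³/s

Direct runoff: 0.00, 32.50, 79.00, 167.50, 121.00, 87.50, 0.00 m³/s; ΣQ_DR = 487.5 m³/s, peak = 167.50 m³/s.
Runoff depth d = ΣQ_DR·Δt / A = 487.5 × 7200 / (195 km²) = 18.00 mm.
The 1-cm UH is the DRH scaled by (10 mm)/d, so U_p = 167.50 × 10/18.00 = 93.1 m³/s.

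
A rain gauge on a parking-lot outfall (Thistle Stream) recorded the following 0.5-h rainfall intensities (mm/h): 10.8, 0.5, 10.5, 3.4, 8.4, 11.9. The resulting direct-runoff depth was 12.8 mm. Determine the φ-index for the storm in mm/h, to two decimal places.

Only the 4 blocks with intensity above φ contribute runoff: 10.8, 10.5, 8.4, 11.9 mm/h.
Σ(I−φ)·Δt = d  ⇒  (10.8+10.5+8.4+11.9 − 4φ)·0.5 = 12.8
φ = (41.60 − 12.8/0.5) / 4 = 4.00 mm/h.

φ ≈ 4.00 mm/h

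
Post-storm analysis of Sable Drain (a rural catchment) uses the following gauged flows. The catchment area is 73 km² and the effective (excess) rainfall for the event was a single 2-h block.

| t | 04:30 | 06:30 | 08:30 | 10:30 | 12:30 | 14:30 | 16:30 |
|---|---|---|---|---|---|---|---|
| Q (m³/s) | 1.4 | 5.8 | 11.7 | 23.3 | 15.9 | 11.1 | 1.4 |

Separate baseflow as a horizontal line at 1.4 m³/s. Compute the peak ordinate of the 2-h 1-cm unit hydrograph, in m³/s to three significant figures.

Direct runoff: 0.0, 4.4, 10.3, 21.9, 14.5, 9.7, 0.0 m³/s; ΣQ_DR = 60.80 m³/s, peak = 21.9 m³/s.
Runoff depth d = ΣQ_DR·Δt / A = 60.80 × 7200 / (73 km²) = 5.997 mm.
The 1-cm UH is the DRH scaled by (10 mm)/d, so U_p = 21.9 × 10/5.997 = 36.5 m³/s.

U_p ≈ 36.5 m³/s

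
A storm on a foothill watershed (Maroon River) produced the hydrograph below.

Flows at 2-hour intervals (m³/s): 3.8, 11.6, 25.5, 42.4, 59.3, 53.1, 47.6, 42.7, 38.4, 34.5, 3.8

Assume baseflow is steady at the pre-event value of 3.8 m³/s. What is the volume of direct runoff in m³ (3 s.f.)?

V ≈ 2.31 × 10^6 m³

Direct-runoff ordinates (Q − Q_b): 0.0, 7.8, 21.7, 38.6, 55.5, 49.3, 43.8, 38.9, 34.6, 30.7, 0.0 m³/s.
ΣQ_DR = 320.9 m³/s.
With Δt = 2 h = 7200 s, V = ΣQ_DR · Δt = 320.9 × 7200 = 2.31 × 10^6 m³.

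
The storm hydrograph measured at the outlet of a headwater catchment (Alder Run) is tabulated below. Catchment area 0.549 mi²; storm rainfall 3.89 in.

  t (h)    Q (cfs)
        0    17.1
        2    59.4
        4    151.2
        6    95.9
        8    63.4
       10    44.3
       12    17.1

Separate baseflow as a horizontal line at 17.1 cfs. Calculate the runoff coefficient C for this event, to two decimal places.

ΣQ_DR = 328.7 cfs; V = ΣQ_DR·Δt = 2.367 × 10^6 ft³.
Runoff depth d = V / A = 1.856 in.
C = d / P = 1.856 / 3.89 = 0.48.

C ≈ 0.48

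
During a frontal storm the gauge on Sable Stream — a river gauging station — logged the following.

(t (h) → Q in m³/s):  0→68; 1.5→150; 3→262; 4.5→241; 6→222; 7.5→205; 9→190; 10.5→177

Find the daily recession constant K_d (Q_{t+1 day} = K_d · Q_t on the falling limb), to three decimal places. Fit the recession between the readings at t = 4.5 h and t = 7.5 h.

K_d ≈ 0.274

Between t = 4.5 h and t = 7.5 h the flow falls from 241 to 205 m³/s over 2×1.5 h = 3 h.
Per-interval ratio K = (205/241)^(1/2) = 0.9223; K_d = K^(24/1.5) = 0.274.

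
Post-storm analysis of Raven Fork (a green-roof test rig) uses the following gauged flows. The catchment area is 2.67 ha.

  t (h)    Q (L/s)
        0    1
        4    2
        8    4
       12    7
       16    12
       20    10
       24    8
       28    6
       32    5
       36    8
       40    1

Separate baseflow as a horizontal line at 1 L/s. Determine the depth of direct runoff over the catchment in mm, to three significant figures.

d ≈ 28.6 mm

Direct runoff: 0.0, 1.0, 3.0, 6.0, 11.0, 9.0, 7.0, 5.0, 4.0, 7.0, 0.0 L/s; ΣQ_DR = 53.00 L/s.
V = ΣQ_DR · Δt = 53.00 × 14400 s = 7.632 × 10^5 L.
Over A = 2.67 ha, depth = V / A = 28.6 mm.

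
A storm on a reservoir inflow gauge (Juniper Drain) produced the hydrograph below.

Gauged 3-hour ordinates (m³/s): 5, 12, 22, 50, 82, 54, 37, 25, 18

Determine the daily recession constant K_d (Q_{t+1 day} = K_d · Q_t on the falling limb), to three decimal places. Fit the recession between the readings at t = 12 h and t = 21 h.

K_d ≈ 0.042

Between t = 12 h and t = 21 h the flow falls from 82 to 25 m³/s over 3×3 h = 9 h.
Per-interval ratio K = (25/82)^(1/3) = 0.6730; K_d = K^(24/3) = 0.042.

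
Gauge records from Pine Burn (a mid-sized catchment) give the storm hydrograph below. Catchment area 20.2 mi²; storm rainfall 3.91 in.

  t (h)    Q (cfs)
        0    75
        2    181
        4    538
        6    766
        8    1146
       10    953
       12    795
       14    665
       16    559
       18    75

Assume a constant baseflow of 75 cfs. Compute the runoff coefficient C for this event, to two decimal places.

C ≈ 0.20

ΣQ_DR = 5003 cfs; V = ΣQ_DR·Δt = 3.602 × 10^7 ft³.
Runoff depth d = V / A = 0.7676 in.
C = d / P = 0.7676 / 3.91 = 0.20.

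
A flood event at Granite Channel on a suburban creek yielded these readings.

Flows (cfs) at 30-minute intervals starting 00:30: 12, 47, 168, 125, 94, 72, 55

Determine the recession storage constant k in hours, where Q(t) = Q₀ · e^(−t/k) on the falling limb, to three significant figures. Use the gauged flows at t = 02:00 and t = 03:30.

On the falling limb, Q drops from 125 to 55 cfs between t = 02:00 and t = 03:30 (Δt = 1.5 h).
k = −Δt / ln(Q₂/Q₁) = −1.5 / ln(55/125) = 1.83 h.

k ≈ 1.83 h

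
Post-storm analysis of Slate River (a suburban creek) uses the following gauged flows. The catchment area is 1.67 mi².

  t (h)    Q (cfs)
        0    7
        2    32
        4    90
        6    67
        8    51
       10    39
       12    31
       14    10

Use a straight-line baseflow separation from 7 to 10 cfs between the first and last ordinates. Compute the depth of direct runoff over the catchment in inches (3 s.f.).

d ≈ 0.481 in

Direct runoff: 0.00, 24.57, 82.14, 58.71, 42.29, 29.86, 21.43, 0.00 cfs; ΣQ_DR = 259.0 cfs.
V = ΣQ_DR · Δt = 259.0 × 7200 s = 1.865 × 10^6 ft³.
Over A = 1.67 mi², depth = V / A = 0.481 in.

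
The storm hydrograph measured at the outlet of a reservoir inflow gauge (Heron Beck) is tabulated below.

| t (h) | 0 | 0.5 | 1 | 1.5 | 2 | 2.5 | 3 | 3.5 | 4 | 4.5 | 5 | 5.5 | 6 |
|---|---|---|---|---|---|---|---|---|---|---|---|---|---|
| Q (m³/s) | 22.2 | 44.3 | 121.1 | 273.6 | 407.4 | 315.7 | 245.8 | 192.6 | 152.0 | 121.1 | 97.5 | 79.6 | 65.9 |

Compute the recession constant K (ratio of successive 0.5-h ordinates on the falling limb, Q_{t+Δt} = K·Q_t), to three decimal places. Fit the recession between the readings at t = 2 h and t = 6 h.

K ≈ 0.796

Using the recession-limb readings at t = 2 h and t = 6 h: Q falls from 407.4 to 65.9 m³/s over 8 intervals.
K = (Q₂/Q₁)^(1/8) = (65.9/407.4)^(1/8) = 0.796.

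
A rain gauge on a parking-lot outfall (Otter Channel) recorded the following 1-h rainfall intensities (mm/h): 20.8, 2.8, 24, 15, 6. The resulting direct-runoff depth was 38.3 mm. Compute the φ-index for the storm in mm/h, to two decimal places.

Only the 3 blocks with intensity above φ contribute runoff: 20.8, 24, 15 mm/h.
Σ(I−φ)·Δt = d  ⇒  (20.8+24+15 − 3φ)·1 = 38.3
φ = (59.80 − 38.3/1) / 3 = 7.17 mm/h.

φ ≈ 7.17 mm/h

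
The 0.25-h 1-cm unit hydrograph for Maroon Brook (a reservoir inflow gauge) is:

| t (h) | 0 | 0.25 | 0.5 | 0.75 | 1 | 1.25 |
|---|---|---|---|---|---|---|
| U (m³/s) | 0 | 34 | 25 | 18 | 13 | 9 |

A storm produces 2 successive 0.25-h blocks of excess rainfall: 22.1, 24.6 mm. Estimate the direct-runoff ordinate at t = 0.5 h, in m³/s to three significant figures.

By discrete convolution, Q_j = Σ (P_i / 10 mm) · U_{j−i}.
At t = 0.5 h (j=2): Q = (22.1/10)·25 + (24.6/10)·34 = 139 m³/s.

Q ≈ 139 m³/s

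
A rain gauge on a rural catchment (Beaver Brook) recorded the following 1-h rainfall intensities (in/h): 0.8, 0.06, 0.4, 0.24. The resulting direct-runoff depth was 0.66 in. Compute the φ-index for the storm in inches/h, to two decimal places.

φ ≈ 0.27 in/h

Only the 2 blocks with intensity above φ contribute runoff: 0.8, 0.4 in/h.
Σ(I−φ)·Δt = d  ⇒  (0.8+0.4 − 2φ)·1 = 0.66
φ = (1.200 − 0.66/1) / 2 = 0.27 in/h.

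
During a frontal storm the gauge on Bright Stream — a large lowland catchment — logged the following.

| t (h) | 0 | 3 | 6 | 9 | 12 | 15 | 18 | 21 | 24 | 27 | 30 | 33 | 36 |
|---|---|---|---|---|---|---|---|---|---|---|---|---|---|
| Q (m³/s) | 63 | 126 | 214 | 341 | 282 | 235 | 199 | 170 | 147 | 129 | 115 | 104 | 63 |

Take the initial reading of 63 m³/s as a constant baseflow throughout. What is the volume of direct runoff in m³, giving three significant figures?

V ≈ 1.48 × 10^7 m³

Direct-runoff ordinates (Q − Q_b): 0.0, 63.0, 151.0, 278.0, 219.0, 172.0, 136.0, 107.0, 84.0, 66.0, 52.0, 41.0, 0.0 m³/s.
ΣQ_DR = 1369 m³/s.
With Δt = 3 h = 10800 s, V = ΣQ_DR · Δt = 1369 × 10800 = 1.48 × 10^7 m³.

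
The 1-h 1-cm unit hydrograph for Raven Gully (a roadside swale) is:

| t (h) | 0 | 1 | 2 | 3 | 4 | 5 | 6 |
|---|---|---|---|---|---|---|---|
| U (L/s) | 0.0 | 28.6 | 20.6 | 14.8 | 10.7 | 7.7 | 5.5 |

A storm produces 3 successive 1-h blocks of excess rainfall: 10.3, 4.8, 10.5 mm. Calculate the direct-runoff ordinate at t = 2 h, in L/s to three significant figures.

By discrete convolution, Q_j = Σ (P_i / 10 mm) · U_{j−i}.
At t = 2 h (j=2): Q = (10.3/10)·20.6 + (4.8/10)·28.6 + (10.5/10)·0.0 = 34.9 L/s.

Q ≈ 34.9 L/s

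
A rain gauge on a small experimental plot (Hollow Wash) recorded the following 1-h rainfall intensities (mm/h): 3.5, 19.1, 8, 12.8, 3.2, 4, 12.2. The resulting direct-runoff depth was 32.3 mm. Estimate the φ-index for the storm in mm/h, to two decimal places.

φ ≈ 4.95 mm/h

Only the 4 blocks with intensity above φ contribute runoff: 19.1, 8, 12.8, 12.2 mm/h.
Σ(I−φ)·Δt = d  ⇒  (19.1+8+12.8+12.2 − 4φ)·1 = 32.3
φ = (52.10 − 32.3/1) / 4 = 4.95 mm/h.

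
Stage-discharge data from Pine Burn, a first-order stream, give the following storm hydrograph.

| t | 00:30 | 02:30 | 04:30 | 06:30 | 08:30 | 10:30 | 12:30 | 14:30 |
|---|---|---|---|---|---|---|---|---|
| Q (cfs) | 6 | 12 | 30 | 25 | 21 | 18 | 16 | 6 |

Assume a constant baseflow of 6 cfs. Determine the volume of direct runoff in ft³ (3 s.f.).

V ≈ 6.19 × 10^5 ft³

Direct-runoff ordinates (Q − Q_b): 0.0, 6.0, 24.0, 19.0, 15.0, 12.0, 10.0, 0.0 cfs.
ΣQ_DR = 86.00 cfs.
With Δt = 2 h = 7200 s, V = ΣQ_DR · Δt = 86.00 × 7200 = 6.19 × 10^5 ft³.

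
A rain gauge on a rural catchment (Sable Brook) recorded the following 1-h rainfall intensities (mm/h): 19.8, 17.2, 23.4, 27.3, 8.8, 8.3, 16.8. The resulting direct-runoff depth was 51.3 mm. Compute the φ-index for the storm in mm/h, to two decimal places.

Only the 5 blocks with intensity above φ contribute runoff: 19.8, 17.2, 23.4, 27.3, 16.8 mm/h.
Σ(I−φ)·Δt = d  ⇒  (19.8+17.2+23.4+27.3+16.8 − 5φ)·1 = 51.3
φ = (104.5 − 51.3/1) / 5 = 10.64 mm/h.

φ ≈ 10.64 mm/h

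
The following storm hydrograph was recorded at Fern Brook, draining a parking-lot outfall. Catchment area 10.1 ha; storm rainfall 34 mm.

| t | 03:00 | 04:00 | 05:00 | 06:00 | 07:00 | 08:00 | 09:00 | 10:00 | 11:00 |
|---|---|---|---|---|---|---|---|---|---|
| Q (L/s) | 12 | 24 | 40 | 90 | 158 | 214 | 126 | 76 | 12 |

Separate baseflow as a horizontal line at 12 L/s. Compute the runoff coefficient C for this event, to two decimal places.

C ≈ 0.68

ΣQ_DR = 644.0 L/s; V = ΣQ_DR·Δt = 2.318 × 10^6 L.
Runoff depth d = V / A = 22.95 mm.
C = d / P = 22.95 / 34 = 0.68.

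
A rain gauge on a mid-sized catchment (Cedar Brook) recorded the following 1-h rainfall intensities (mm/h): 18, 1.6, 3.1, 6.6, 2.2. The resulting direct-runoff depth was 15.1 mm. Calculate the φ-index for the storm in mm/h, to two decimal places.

φ ≈ 4.75 mm/h

Only the 2 blocks with intensity above φ contribute runoff: 18, 6.6 mm/h.
Σ(I−φ)·Δt = d  ⇒  (18+6.6 − 2φ)·1 = 15.1
φ = (24.60 − 15.1/1) / 2 = 4.75 mm/h.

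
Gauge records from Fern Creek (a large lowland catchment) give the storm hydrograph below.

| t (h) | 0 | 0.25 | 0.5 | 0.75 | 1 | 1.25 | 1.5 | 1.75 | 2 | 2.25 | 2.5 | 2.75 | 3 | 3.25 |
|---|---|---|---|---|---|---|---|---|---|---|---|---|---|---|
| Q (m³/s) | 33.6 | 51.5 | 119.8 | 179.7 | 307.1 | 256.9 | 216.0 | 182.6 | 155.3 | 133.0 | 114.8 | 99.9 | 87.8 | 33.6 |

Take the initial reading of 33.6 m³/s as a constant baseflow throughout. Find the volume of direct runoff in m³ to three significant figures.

Direct-runoff ordinates (Q − Q_b): 0.0, 17.9, 86.2, 146.1, 273.5, 223.3, 182.4, 149.0, 121.7, 99.4, 81.2, 66.3, 54.2, 0.0 m³/s.
ΣQ_DR = 1501 m³/s.
With Δt = 0.25 h = 900 s, V = ΣQ_DR · Δt = 1501 × 900 = 1.35 × 10^6 m³.

V ≈ 1.35 × 10^6 m³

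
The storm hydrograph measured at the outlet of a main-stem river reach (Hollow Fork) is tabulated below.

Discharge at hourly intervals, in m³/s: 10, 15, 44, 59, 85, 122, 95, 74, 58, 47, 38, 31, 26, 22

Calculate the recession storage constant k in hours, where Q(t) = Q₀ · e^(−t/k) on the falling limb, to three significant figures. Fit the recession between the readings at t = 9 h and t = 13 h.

On the falling limb, Q drops from 47 to 22 m³/s between t = 9 h and t = 13 h (Δt = 4 h).
k = −Δt / ln(Q₂/Q₁) = −4 / ln(22/47) = 5.27 h.

k ≈ 5.27 h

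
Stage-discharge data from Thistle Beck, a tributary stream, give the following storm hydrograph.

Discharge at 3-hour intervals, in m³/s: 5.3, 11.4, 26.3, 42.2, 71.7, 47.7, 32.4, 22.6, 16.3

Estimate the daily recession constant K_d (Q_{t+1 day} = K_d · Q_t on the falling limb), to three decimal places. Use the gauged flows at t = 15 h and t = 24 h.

Between t = 15 h and t = 24 h the flow falls from 47.7 to 16.3 m³/s over 3×3 h = 9 h.
Per-interval ratio K = (16.3/47.7)^(1/3) = 0.6991; K_d = K^(24/3) = 0.057.

K_d ≈ 0.057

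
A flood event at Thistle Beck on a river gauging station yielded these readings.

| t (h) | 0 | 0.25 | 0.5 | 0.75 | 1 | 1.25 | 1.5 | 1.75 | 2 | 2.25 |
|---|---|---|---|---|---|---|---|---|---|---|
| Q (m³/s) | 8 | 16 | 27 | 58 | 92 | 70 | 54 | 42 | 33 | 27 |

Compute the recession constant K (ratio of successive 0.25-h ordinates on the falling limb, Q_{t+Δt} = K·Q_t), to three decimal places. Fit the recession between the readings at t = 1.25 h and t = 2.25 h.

Using the recession-limb readings at t = 1.25 h and t = 2.25 h: Q falls from 70 to 27 m³/s over 4 intervals.
K = (Q₂/Q₁)^(1/4) = (27/70)^(1/4) = 0.788.

K ≈ 0.788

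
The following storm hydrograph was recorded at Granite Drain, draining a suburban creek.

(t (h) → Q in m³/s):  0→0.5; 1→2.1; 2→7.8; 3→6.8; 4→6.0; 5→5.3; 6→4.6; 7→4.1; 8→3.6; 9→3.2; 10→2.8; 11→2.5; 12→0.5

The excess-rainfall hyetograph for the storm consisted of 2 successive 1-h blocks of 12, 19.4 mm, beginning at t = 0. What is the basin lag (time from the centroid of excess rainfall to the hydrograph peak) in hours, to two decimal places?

t_L ≈ 0.88 h

Centroid of excess rainfall: t_c = Σ P_i·t̄_i / ΣP_i = 1.1178 h (block centres at 0.5, 1.5 h).
Hydrograph peak occurs at t = 2 h, so basin lag t_L = 2 − 1.1178 = 0.88 h.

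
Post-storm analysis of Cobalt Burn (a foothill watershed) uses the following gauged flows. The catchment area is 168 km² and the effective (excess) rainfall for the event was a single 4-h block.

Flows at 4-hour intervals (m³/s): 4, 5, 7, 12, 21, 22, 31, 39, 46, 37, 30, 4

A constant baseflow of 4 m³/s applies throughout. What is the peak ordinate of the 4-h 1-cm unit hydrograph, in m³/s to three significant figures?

U_p ≈ 23.3 m³/s

Direct runoff: 0.0, 1.0, 3.0, 8.0, 17.0, 18.0, 27.0, 35.0, 42.0, 33.0, 26.0, 0.0 m³/s; ΣQ_DR = 210.0 m³/s, peak = 42.0 m³/s.
Runoff depth d = ΣQ_DR·Δt / A = 210.0 × 14400 / (168 km²) = 18.00 mm.
The 1-cm UH is the DRH scaled by (10 mm)/d, so U_p = 42.0 × 10/18.00 = 23.3 m³/s.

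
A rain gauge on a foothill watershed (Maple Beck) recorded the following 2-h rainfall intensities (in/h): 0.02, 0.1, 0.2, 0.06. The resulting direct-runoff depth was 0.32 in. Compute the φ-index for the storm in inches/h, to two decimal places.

φ ≈ 0.07 in/h

Only the 2 blocks with intensity above φ contribute runoff: 0.1, 0.2 in/h.
Σ(I−φ)·Δt = d  ⇒  (0.1+0.2 − 2φ)·2 = 0.32
φ = (0.3000 − 0.32/2) / 2 = 0.07 in/h.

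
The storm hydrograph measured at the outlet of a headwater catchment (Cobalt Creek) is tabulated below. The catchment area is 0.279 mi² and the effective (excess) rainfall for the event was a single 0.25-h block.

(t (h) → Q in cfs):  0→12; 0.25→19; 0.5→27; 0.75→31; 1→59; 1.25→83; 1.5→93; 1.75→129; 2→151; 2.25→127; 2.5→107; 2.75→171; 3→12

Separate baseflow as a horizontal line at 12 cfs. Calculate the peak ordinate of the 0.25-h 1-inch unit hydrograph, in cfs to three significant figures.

Direct runoff: 0.0, 7.0, 15.0, 19.0, 47.0, 71.0, 81.0, 117.0, 139.0, 115.0, 95.0, 159.0, 0.0 cfs; ΣQ_DR = 865.0 cfs, peak = 159.0 cfs.
Runoff depth d = ΣQ_DR·Δt / A = 865.0 × 900 / (0.279 mi²) = 1.201 in.
The 1-inch UH is the DRH scaled by (1 in)/d, so U_p = 159.0 × 1/1.201 = 132 cfs.

U_p ≈ 132 cfs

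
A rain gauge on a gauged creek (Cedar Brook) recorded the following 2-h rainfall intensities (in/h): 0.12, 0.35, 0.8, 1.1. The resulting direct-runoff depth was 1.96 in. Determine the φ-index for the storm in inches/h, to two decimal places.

φ ≈ 0.46 in/h

Only the 2 blocks with intensity above φ contribute runoff: 0.8, 1.1 in/h.
Σ(I−φ)·Δt = d  ⇒  (0.8+1.1 − 2φ)·2 = 1.96
φ = (1.900 − 1.96/2) / 2 = 0.46 in/h.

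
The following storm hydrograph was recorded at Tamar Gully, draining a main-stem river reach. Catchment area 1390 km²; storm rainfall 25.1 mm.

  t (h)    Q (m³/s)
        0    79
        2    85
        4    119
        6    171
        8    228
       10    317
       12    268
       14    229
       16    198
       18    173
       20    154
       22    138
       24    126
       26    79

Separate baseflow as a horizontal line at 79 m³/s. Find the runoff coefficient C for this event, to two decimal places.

ΣQ_DR = 1258 m³/s; V = ΣQ_DR·Δt = 9.058 × 10^6 m³.
Runoff depth d = V / A = 6.516 mm.
C = d / P = 6.516 / 25.1 = 0.26.

C ≈ 0.26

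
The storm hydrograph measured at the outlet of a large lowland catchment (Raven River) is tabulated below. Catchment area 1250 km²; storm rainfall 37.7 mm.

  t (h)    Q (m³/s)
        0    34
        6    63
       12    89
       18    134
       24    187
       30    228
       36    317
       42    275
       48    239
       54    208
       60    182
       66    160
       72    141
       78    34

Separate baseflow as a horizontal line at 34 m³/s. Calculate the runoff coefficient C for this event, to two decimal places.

ΣQ_DR = 1815 m³/s; V = ΣQ_DR·Δt = 3.920 × 10^7 m³.
Runoff depth d = V / A = 31.36 mm.
C = d / P = 31.36 / 37.7 = 0.83.

C ≈ 0.83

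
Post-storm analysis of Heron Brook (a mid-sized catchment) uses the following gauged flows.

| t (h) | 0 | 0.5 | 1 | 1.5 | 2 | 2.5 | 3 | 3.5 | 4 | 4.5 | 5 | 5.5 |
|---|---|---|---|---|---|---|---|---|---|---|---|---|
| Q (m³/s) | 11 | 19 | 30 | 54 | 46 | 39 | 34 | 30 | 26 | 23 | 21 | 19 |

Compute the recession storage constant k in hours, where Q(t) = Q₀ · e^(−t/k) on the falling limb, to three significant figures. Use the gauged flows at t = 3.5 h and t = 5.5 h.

On the falling limb, Q drops from 30 to 19 m³/s between t = 3.5 h and t = 5.5 h (Δt = 2 h).
k = −Δt / ln(Q₂/Q₁) = −2 / ln(19/30) = 4.38 h.

k ≈ 4.38 h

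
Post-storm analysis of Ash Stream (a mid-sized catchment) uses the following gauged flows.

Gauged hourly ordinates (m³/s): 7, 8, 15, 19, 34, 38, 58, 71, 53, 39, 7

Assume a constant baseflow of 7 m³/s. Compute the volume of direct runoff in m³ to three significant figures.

Direct-runoff ordinates (Q − Q_b): 0.0, 1.0, 8.0, 12.0, 27.0, 31.0, 51.0, 64.0, 46.0, 32.0, 0.0 m³/s.
ΣQ_DR = 272.0 m³/s.
With Δt = 1 h = 3600 s, V = ΣQ_DR · Δt = 272.0 × 3600 = 9.79 × 10^5 m³.

V ≈ 9.79 × 10^5 m³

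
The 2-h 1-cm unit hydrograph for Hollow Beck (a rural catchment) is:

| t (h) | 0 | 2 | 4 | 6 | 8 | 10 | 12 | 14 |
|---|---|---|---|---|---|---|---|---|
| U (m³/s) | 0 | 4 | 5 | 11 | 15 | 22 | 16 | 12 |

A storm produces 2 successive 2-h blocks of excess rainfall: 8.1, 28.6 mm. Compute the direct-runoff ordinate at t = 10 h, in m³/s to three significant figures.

By discrete convolution, Q_j = Σ (P_i / 10 mm) · U_{j−i}.
At t = 10 h (j=5): Q = (8.1/10)·22 + (28.6/10)·15 = 60.7 m³/s.

Q ≈ 60.7 m³/s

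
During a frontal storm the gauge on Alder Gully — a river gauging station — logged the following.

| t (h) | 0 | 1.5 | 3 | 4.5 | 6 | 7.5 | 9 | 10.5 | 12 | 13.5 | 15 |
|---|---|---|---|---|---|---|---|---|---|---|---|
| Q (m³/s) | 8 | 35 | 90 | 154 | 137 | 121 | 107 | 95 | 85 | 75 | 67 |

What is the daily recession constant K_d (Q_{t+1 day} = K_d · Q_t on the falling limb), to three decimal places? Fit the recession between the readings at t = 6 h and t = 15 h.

K_d ≈ 0.148

Between t = 6 h and t = 15 h the flow falls from 137 to 67 m³/s over 6×1.5 h = 9 h.
Per-interval ratio K = (67/137)^(1/6) = 0.8876; K_d = K^(24/1.5) = 0.148.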